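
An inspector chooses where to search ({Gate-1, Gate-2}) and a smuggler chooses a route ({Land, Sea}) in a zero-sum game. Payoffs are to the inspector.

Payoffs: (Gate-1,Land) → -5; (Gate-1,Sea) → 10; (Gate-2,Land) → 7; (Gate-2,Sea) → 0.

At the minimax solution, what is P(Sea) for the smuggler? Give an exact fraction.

Row minima: Gate-1 → -5, Gate-2 → 0; maximin = 0.
Column maxima: Land → 7, Sea → 10; minimax = 7.
0 ≠ 7, so there is no saddle point; optimal play is mixed.
Let the inspector play Gate-1 with probability p. Expected payoff against Land: (-5)p + 7(1−p) = −12p + 7; against Sea: 10p + 0(1−p) = 10p.
Setting these equal: −12p + 7 = 10p ⇒ −22p = -7 ⇒ p = 7/22, and the value is (-12)·(7/22) + 7 = 35/11.
For the smuggler: with q = P(Land), equating Gate-1's and Gate-2's payoffs gives −15q + 10 = 7q ⇒ q = 5/11.

6/11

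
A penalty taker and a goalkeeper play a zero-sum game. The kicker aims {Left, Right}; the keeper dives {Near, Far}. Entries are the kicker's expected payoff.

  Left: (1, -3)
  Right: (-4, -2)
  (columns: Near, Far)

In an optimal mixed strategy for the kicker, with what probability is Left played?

1/3

Row minima: Left → -3, Right → -4; maximin = -3.
Column maxima: Near → 1, Far → -2; minimax = -2.
-3 ≠ -2, so there is no saddle point; optimal play is mixed.
Let the kicker play Left with probability p. Expected payoff against Near: 1p + (-4)(1−p) = 5p − 4; against Far: (-3)p + (-2)(1−p) = −p − 2.
Setting these equal: 5p − 4 = −p − 2 ⇒ 6p = 2 ⇒ p = 1/3, and the value is (5)·(1/3) − 4 = -7/3.
For the keeper: with q = P(Near), equating Left's and Right's payoffs gives 4q − 3 = −2q − 2 ⇒ q = 1/6.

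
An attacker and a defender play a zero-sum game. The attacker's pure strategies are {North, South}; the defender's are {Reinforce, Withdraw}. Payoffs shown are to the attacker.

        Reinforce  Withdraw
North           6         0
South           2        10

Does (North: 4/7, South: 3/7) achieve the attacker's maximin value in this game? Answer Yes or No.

Against Reinforce this mix gives (4/7)·6 + (3/7)·2 = 30/7.
Against Withdraw this mix gives (4/7)·0 + (3/7)·10 = 30/7.
All of the defender's active replies (Reinforce, Withdraw) yield 30/7, and no column does worse for the attacker. The mix makes the defender indifferent and guarantees 30/7, so it is optimal.

Yes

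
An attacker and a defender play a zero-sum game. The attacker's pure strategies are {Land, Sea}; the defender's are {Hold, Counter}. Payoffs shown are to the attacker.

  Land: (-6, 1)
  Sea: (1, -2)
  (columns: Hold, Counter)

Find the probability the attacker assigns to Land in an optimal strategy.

3/10

Row minima: Land → -6, Sea → -2; maximin = -2.
Column maxima: Hold → 1, Counter → 1; minimax = 1.
-2 ≠ 1, so there is no saddle point; optimal play is mixed.
Let the attacker play Land with probability p. Expected payoff against Hold: (-6)p + 1(1−p) = −7p + 1; against Counter: 1p + (-2)(1−p) = 3p − 2.
Setting these equal: −7p + 1 = 3p − 2 ⇒ −10p = -3 ⇒ p = 3/10, and the value is (-7)·(3/10) + 1 = -11/10.
For the defender: with q = P(Hold), equating Land's and Sea's payoffs gives −7q + 1 = 3q − 2 ⇒ q = 3/10.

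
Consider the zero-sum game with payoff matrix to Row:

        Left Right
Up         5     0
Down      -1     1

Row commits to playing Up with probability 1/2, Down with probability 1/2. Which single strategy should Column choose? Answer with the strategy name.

Right

If Column plays Left, Row's expected payoff is (1/2)·5 + (1/2)·(-1) = 2.
If Column plays Right, Row's expected payoff is (1/2)·0 + (1/2)·1 = 1/2.
Column minimizes Row's payoff; the smallest is 1/2, so the best response is Right.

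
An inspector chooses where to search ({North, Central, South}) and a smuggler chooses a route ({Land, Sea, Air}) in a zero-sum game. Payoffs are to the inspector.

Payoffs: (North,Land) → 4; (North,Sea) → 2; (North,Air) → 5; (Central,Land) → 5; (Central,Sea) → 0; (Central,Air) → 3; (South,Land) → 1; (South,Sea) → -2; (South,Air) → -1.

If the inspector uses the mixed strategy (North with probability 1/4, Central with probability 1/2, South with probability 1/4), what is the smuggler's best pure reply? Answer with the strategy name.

If the smuggler plays Land, the inspector's expected payoff is (1/4)·4 + (1/2)·5 + (1/4)·1 = 15/4.
If the smuggler plays Sea, the inspector's expected payoff is (1/4)·2 + (1/2)·0 + (1/4)·(-2) = 0.
If the smuggler plays Air, the inspector's expected payoff is (1/4)·5 + (1/2)·3 + (1/4)·(-1) = 5/2.
The smuggler minimizes the inspector's payoff; the smallest is 0, so the best response is Sea.

Sea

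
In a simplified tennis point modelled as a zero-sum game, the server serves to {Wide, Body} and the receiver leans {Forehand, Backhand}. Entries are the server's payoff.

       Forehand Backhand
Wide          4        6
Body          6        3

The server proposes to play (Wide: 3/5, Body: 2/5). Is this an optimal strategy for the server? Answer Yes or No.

Against Forehand this mix gives (3/5)·4 + (2/5)·6 = 24/5.
Against Backhand this mix gives (3/5)·6 + (2/5)·3 = 24/5.
All of the receiver's active replies (Forehand, Backhand) yield 24/5, and no column does worse for the server. The mix makes the receiver indifferent and guarantees 24/5, so it is optimal.

Yes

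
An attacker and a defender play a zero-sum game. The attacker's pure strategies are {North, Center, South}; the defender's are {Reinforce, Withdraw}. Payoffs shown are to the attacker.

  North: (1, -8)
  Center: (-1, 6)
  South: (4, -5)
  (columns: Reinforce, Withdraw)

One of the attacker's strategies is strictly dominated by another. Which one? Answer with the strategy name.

South gives a strictly higher payoff than North against every column: 4 > 1, -5 > -8.
So North is strictly dominated and the attacker never plays it.

North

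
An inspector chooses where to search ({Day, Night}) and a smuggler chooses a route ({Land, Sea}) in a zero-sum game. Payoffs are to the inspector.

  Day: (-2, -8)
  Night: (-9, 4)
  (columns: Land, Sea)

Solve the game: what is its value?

Row minima: Day → -8, Night → -9; maximin = -8.
Column maxima: Land → -2, Sea → 4; minimax = -2.
-8 ≠ -2, so there is no saddle point; optimal play is mixed.
Let the inspector play Day with probability p. Expected payoff against Land: (-2)p + (-9)(1−p) = 7p − 9; against Sea: (-8)p + 4(1−p) = −12p + 4.
Setting these equal: 7p − 9 = −12p + 4 ⇒ 19p = 13 ⇒ p = 13/19, and the value is (7)·(13/19) − 9 = -80/19.
For the smuggler: with q = P(Land), equating Day's and Night's payoffs gives 6q − 8 = −13q + 4 ⇒ q = 12/19.

-80/19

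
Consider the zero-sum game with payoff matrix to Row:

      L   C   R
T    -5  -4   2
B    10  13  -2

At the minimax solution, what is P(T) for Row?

12/19

Row minima: T → -5, B → -2; maximin = -2.
Column maxima: L → 10, C → 13, R → 2; minimax = 2.
-2 ≠ 2, so there is no saddle point; optimal play is mixed.
C is strictly dominated by L (it gives Row strictly more in every row), so Column never plays it.
On the remaining 2×2 (T, B vs L, R):
Let Row play T with probability p. Expected payoff against L: (-5)p + 10(1−p) = −15p + 10; against R: 2p + (-2)(1−p) = 4p − 2.
Setting these equal: −15p + 10 = 4p − 2 ⇒ −19p = -12 ⇒ p = 12/19, and the value is (-15)·(12/19) + 10 = 10/19.
For Column: with q = P(L), equating T's and B's payoffs gives −7q + 2 = 12q − 2 ⇒ q = 4/19.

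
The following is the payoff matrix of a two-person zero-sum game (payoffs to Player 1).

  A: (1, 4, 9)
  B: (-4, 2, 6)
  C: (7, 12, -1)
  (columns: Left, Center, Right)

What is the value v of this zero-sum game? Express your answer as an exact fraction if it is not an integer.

Row minima: A → 1, B → -4, C → -1; maximin = 1.
Column maxima: Left → 7, Center → 12, Right → 9; minimax = 7.
1 ≠ 7, so there is no saddle point; optimal play is mixed.
B is strictly dominated by A, so Player 1 never plays it.
Center is strictly dominated by Left (it gives Player 1 strictly more in every row), so Player 2 never plays it.
On the remaining 2×2 (A, C vs Left, Right):
Let Player 1 play A with probability p. Expected payoff against Left: 1p + 7(1−p) = −6p + 7; against Right: 9p + (-1)(1−p) = 10p − 1.
Setting these equal: −6p + 7 = 10p − 1 ⇒ −16p = -8 ⇒ p = 1/2, and the value is (-6)·(1/2) + 7 = 4.
For Player 2: with q = P(Left), equating A's and C's payoffs gives −8q + 9 = 8q − 1 ⇒ q = 5/8.

4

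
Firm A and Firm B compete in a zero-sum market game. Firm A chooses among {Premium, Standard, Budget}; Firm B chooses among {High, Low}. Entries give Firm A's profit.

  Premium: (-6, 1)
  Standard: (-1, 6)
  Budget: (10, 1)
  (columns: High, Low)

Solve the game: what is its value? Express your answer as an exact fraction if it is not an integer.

61/16

Row minima: Premium → -6, Standard → -1, Budget → 1; maximin = 1.
Column maxima: High → 10, Low → 6; minimax = 6.
1 ≠ 6, so there is no saddle point; optimal play is mixed.
Premium is strictly dominated by Standard, so Firm A never plays it.
On the remaining 2×2 (Standard, Budget vs High, Low):
Let Firm A play Standard with probability p. Expected payoff against High: (-1)p + 10(1−p) = −11p + 10; against Low: 6p + 1(1−p) = 5p + 1.
Setting these equal: −11p + 10 = 5p + 1 ⇒ −16p = -9 ⇒ p = 9/16, and the value is (-11)·(9/16) + 10 = 61/16.
For Firm B: with q = P(High), equating Standard's and Budget's payoffs gives −7q + 6 = 9q + 1 ⇒ q = 5/16.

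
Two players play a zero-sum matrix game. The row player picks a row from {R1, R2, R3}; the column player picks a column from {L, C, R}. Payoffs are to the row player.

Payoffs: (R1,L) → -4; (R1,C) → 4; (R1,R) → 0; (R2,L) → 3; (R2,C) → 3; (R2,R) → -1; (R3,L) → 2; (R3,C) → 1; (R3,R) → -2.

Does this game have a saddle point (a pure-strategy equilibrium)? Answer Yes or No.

No

Row minima: R1 → -4, R2 → -1, R3 → -2; maximin = -1.
Column maxima: L → 3, C → 4, R → 0; minimax = 0.
-1 ≠ 0, so no pure-strategy equilibrium exists.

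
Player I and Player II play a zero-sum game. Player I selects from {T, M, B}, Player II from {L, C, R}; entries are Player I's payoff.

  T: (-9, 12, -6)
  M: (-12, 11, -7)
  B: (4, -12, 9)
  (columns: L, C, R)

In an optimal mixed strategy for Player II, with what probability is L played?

Row minima: T → -9, M → -12, B → -12; maximin = -9.
Column maxima: L → 4, C → 12, R → 9; minimax = 4.
-9 ≠ 4, so there is no saddle point; optimal play is mixed.
M is strictly dominated by T, so Player I never plays it.
R is strictly dominated by L (it gives Player I strictly more in every row), so Player II never plays it.
On the remaining 2×2 (T, B vs L, C):
Let Player I play T with probability p. Expected payoff against L: (-9)p + 4(1−p) = −13p + 4; against C: 12p + (-12)(1−p) = 24p − 12.
Setting these equal: −13p + 4 = 24p − 12 ⇒ −37p = -16 ⇒ p = 16/37, and the value is (-13)·(16/37) + 4 = -60/37.
For Player II: with q = P(L), equating T's and B's payoffs gives −21q + 12 = 16q − 12 ⇒ q = 24/37.

24/37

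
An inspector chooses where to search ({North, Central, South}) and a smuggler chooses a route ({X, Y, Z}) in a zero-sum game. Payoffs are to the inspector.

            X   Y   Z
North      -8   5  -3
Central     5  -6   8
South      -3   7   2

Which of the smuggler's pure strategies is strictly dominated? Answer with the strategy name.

X holds the inspector's payoff strictly below Z in every row: -8 < -3, 5 < 8, -3 < 2.
So Z is strictly dominated for the smuggler.

Z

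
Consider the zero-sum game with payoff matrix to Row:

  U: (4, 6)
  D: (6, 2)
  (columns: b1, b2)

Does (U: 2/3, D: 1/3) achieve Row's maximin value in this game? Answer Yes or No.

Against b1 this mix gives (2/3)·4 + (1/3)·6 = 14/3.
Against b2 this mix gives (2/3)·6 + (1/3)·2 = 14/3.
All of Column's active replies (b1, b2) yield 14/3, and no column does worse for Row. The mix makes Column indifferent and guarantees 14/3, so it is optimal.

Yes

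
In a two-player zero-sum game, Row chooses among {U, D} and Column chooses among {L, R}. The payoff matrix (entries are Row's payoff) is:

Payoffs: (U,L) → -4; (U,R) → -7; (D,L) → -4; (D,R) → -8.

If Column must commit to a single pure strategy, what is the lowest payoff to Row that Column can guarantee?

-7

Column maxima: L → -4, R → -7.
The smallest of these is -7.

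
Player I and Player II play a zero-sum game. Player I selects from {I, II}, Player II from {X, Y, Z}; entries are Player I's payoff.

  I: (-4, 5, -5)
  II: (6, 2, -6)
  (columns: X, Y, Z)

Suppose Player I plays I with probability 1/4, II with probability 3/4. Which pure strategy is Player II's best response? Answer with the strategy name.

Z

If Player II plays X, Player I's expected payoff is (1/4)·(-4) + (3/4)·6 = 7/2.
If Player II plays Y, Player I's expected payoff is (1/4)·5 + (3/4)·2 = 11/4.
If Player II plays Z, Player I's expected payoff is (1/4)·(-5) + (3/4)·(-6) = -23/4.
Player II minimizes Player I's payoff; the smallest is -23/4, so the best response is Z.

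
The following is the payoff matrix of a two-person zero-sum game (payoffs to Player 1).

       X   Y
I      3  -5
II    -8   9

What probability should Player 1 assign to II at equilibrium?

Row minima: I → -5, II → -8; maximin = -5.
Column maxima: X → 3, Y → 9; minimax = 3.
-5 ≠ 3, so there is no saddle point; optimal play is mixed.
Let Player 1 play I with probability p. Expected payoff against X: 3p + (-8)(1−p) = 11p − 8; against Y: (-5)p + 9(1−p) = −14p + 9.
Setting these equal: 11p − 8 = −14p + 9 ⇒ 25p = 17 ⇒ p = 17/25, and the value is (11)·(17/25) − 8 = -13/25.
For Player 2: with q = P(X), equating I's and II's payoffs gives 8q − 5 = −17q + 9 ⇒ q = 14/25.

8/25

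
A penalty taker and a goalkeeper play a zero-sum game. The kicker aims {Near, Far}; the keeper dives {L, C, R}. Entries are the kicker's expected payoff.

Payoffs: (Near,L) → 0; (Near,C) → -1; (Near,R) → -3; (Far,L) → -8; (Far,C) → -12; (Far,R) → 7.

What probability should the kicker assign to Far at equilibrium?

2/21

Row minima: Near → -3, Far → -12; maximin = -3.
Column maxima: L → 0, C → -1, R → 7; minimax = -1.
-3 ≠ -1, so there is no saddle point; optimal play is mixed.
L is strictly dominated by C (it gives the kicker strictly more in every row), so the keeper never plays it.
On the remaining 2×2 (Near, Far vs C, R):
Let the kicker play Near with probability p. Expected payoff against C: (-1)p + (-12)(1−p) = 11p − 12; against R: (-3)p + 7(1−p) = −10p + 7.
Setting these equal: 11p − 12 = −10p + 7 ⇒ 21p = 19 ⇒ p = 19/21, and the value is (11)·(19/21) − 12 = -43/21.
For the keeper: with q = P(C), equating Near's and Far's payoffs gives 2q − 3 = −19q + 7 ⇒ q = 10/21.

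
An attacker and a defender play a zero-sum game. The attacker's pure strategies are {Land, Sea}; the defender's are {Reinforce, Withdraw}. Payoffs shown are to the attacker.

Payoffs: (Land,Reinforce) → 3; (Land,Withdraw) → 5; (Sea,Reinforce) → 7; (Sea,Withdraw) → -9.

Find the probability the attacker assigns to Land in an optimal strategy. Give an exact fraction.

8/9

Row minima: Land → 3, Sea → -9; maximin = 3.
Column maxima: Reinforce → 7, Withdraw → 5; minimax = 5.
3 ≠ 5, so there is no saddle point; optimal play is mixed.
Let the attacker play Land with probability p. Expected payoff against Reinforce: 3p + 7(1−p) = −4p + 7; against Withdraw: 5p + (-9)(1−p) = 14p − 9.
Setting these equal: −4p + 7 = 14p − 9 ⇒ −18p = -16 ⇒ p = 8/9, and the value is (-4)·(8/9) + 7 = 31/9.
For the defender: with q = P(Reinforce), equating Land's and Sea's payoffs gives −2q + 5 = 16q − 9 ⇒ q = 7/9.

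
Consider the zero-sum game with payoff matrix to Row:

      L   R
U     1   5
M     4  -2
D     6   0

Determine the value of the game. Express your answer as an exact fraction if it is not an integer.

3

Row minima: U → 1, M → -2, D → 0; maximin = 1.
Column maxima: L → 6, R → 5; minimax = 5.
1 ≠ 5, so there is no saddle point; optimal play is mixed.
M is strictly dominated by D, so Row never plays it.
On the remaining 2×2 (U, D vs L, R):
Let Row play U with probability p. Expected payoff against L: 1p + 6(1−p) = −5p + 6; against R: 5p + 0(1−p) = 5p.
Setting these equal: −5p + 6 = 5p ⇒ −10p = -6 ⇒ p = 3/5, and the value is (-5)·(3/5) + 6 = 3.
For Column: with q = P(L), equating U's and D's payoffs gives −4q + 5 = 6q ⇒ q = 1/2.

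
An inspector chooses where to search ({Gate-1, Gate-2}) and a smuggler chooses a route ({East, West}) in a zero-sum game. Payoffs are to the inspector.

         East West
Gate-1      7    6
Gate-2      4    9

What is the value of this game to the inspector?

Row minima: Gate-1 → 6, Gate-2 → 4; maximin = 6.
Column maxima: East → 7, West → 9; minimax = 7.
6 ≠ 7, so there is no saddle point; optimal play is mixed.
Let the inspector play Gate-1 with probability p. Expected payoff against East: 7p + 4(1−p) = 3p + 4; against West: 6p + 9(1−p) = −3p + 9.
Setting these equal: 3p + 4 = −3p + 9 ⇒ 6p = 5 ⇒ p = 5/6, and the value is (3)·(5/6) + 4 = 13/2.
For the smuggler: with q = P(East), equating Gate-1's and Gate-2's payoffs gives q + 6 = −5q + 9 ⇒ q = 1/2.

13/2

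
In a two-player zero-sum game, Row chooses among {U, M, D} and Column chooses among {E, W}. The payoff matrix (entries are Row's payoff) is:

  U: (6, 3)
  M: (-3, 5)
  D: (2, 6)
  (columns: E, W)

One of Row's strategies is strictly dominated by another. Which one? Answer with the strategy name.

D gives a strictly higher payoff than M against every column: 2 > -3, 6 > 5.
So M is strictly dominated and Row never plays it.

M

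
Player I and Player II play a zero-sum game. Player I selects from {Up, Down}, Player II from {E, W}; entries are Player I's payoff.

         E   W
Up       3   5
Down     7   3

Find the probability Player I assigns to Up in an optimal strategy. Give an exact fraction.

2/3

Row minima: Up → 3, Down → 3; maximin = 3.
Column maxima: E → 7, W → 5; minimax = 5.
3 ≠ 5, so there is no saddle point; optimal play is mixed.
Let Player I play Up with probability p. Expected payoff against E: 3p + 7(1−p) = −4p + 7; against W: 5p + 3(1−p) = 2p + 3.
Setting these equal: −4p + 7 = 2p + 3 ⇒ −6p = -4 ⇒ p = 2/3, and the value is (-4)·(2/3) + 7 = 13/3.
For Player II: with q = P(E), equating Up's and Down's payoffs gives −2q + 5 = 4q + 3 ⇒ q = 1/3.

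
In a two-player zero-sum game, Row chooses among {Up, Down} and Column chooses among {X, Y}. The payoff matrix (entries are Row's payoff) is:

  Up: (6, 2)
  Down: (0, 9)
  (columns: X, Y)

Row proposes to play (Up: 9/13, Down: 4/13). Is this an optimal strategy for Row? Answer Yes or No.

Yes

Against X this mix gives (9/13)·6 + (4/13)·0 = 54/13.
Against Y this mix gives (9/13)·2 + (4/13)·9 = 54/13.
All of Column's active replies (X, Y) yield 54/13, and no column does worse for Row. The mix makes Column indifferent and guarantees 54/13, so it is optimal.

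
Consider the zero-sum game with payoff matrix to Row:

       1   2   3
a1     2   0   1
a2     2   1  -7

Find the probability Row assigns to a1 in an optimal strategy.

Row minima: a1 → 0, a2 → -7; maximin = 0.
Column maxima: 1 → 2, 2 → 1, 3 → 1; minimax = 1.
0 ≠ 1, so there is no saddle point; optimal play is mixed.
1 is strictly dominated by 2 (it gives Row strictly more in every row), so Column never plays it.
On the remaining 2×2 (a1, a2 vs 2, 3):
Let Row play a1 with probability p. Expected payoff against 2: 0p + 1(1−p) = −p + 1; against 3: 1p + (-7)(1−p) = 8p − 7.
Setting these equal: −p + 1 = 8p − 7 ⇒ −9p = -8 ⇒ p = 8/9, and the value is (-1)·(8/9) + 1 = 1/9.
For Column: with q = P(2), equating a1's and a2's payoffs gives −q + 1 = 8q − 7 ⇒ q = 8/9.

8/9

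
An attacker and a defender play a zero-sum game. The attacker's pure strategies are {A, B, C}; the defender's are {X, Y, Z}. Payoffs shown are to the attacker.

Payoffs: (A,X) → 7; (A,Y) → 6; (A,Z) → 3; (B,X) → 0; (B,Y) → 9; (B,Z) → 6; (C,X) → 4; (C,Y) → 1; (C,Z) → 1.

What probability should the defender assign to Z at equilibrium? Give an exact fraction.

Row minima: A → 3, B → 0, C → 1; maximin = 3.
Column maxima: X → 7, Y → 9, Z → 6; minimax = 6.
3 ≠ 6, so there is no saddle point; optimal play is mixed.
C is strictly dominated by A, so the attacker never plays it.
With C eliminated, Y is strictly dominated by Z (it gives the attacker strictly more in every remaining row), so the defender never plays it.
On the remaining 2×2 (A, B vs X, Z):
Let the attacker play A with probability p. Expected payoff against X: 7p + 0(1−p) = 7p; against Z: 3p + 6(1−p) = −3p + 6.
Setting these equal: 7p = −3p + 6 ⇒ 10p = 6 ⇒ p = 3/5, and the value is (7)·(3/5) = 21/5.
For the defender: with q = P(X), equating A's and B's payoffs gives 4q + 3 = −6q + 6 ⇒ q = 3/10.

7/10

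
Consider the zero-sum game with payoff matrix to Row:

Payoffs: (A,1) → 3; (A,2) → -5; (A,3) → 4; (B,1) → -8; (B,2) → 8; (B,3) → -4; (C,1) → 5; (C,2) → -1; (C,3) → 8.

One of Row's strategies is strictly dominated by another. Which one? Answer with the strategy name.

C gives a strictly higher payoff than A against every column: 5 > 3, -1 > -5, 8 > 4.
So A is strictly dominated and Row never plays it.

A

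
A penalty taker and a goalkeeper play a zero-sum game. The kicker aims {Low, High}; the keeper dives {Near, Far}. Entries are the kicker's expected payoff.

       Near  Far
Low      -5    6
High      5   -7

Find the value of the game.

Row minima: Low → -5, High → -7; maximin = -5.
Column maxima: Near → 5, Far → 6; minimax = 5.
-5 ≠ 5, so there is no saddle point; optimal play is mixed.
Let the kicker play Low with probability p. Expected payoff against Near: (-5)p + 5(1−p) = −10p + 5; against Far: 6p + (-7)(1−p) = 13p − 7.
Setting these equal: −10p + 5 = 13p − 7 ⇒ −23p = -12 ⇒ p = 12/23, and the value is (-10)·(12/23) + 5 = -5/23.
For the keeper: with q = P(Near), equating Low's and High's payoffs gives −11q + 6 = 12q − 7 ⇒ q = 13/23.

-5/23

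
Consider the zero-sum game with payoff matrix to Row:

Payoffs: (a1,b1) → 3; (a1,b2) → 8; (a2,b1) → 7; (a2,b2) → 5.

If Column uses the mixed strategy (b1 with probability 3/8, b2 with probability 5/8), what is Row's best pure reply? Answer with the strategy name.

a1

Expected payoff of a1: (3/8)·3 + (5/8)·8 = 49/8.
Expected payoff of a2: (3/8)·7 + (5/8)·5 = 23/4.
The largest is 49/8, so Row's best response is a1.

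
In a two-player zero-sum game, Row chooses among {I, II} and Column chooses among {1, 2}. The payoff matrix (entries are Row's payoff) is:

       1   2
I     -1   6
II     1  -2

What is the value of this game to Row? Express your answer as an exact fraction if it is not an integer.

2/5

Row minima: I → -1, II → -2; maximin = -1.
Column maxima: 1 → 1, 2 → 6; minimax = 1.
-1 ≠ 1, so there is no saddle point; optimal play is mixed.
Let Row play I with probability p. Expected payoff against 1: (-1)p + 1(1−p) = −2p + 1; against 2: 6p + (-2)(1−p) = 8p − 2.
Setting these equal: −2p + 1 = 8p − 2 ⇒ −10p = -3 ⇒ p = 3/10, and the value is (-2)·(3/10) + 1 = 2/5.
For Column: with q = P(1), equating I's and II's payoffs gives −7q + 6 = 3q − 2 ⇒ q = 4/5.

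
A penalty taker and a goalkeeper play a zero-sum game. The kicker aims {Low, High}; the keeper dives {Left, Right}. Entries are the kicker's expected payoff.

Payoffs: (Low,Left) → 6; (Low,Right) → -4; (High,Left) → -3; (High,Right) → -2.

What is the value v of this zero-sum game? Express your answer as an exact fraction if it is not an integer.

-24/11

Row minima: Low → -4, High → -3; maximin = -3.
Column maxima: Left → 6, Right → -2; minimax = -2.
-3 ≠ -2, so there is no saddle point; optimal play is mixed.
Let the kicker play Low with probability p. Expected payoff against Left: 6p + (-3)(1−p) = 9p − 3; against Right: (-4)p + (-2)(1−p) = −2p − 2.
Setting these equal: 9p − 3 = −2p − 2 ⇒ 11p = 1 ⇒ p = 1/11, and the value is (9)·(1/11) − 3 = -24/11.
For the keeper: with q = P(Left), equating Low's and High's payoffs gives 10q − 4 = −q − 2 ⇒ q = 2/11.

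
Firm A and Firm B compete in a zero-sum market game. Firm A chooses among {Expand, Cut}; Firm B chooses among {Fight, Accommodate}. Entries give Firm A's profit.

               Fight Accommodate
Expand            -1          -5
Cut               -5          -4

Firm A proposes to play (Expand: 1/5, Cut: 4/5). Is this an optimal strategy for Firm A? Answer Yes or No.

Yes

Against Fight this mix gives (1/5)·(-1) + (4/5)·(-5) = -21/5.
Against Accommodate this mix gives (1/5)·(-5) + (4/5)·(-4) = -21/5.
All of Firm B's active replies (Fight, Accommodate) yield -21/5, and no column does worse for Firm A. The mix makes Firm B indifferent and guarantees -21/5, so it is optimal.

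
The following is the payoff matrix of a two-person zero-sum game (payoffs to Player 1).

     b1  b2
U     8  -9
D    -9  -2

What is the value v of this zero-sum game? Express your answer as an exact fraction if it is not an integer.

-97/24

Row minima: U → -9, D → -9; maximin = -9.
Column maxima: b1 → 8, b2 → -2; minimax = -2.
-9 ≠ -2, so there is no saddle point; optimal play is mixed.
Let Player 1 play U with probability p. Expected payoff against b1: 8p + (-9)(1−p) = 17p − 9; against b2: (-9)p + (-2)(1−p) = −7p − 2.
Setting these equal: 17p − 9 = −7p − 2 ⇒ 24p = 7 ⇒ p = 7/24, and the value is (17)·(7/24) − 9 = -97/24.
For Player 2: with q = P(b1), equating U's and D's payoffs gives 17q − 9 = −7q − 2 ⇒ q = 7/24.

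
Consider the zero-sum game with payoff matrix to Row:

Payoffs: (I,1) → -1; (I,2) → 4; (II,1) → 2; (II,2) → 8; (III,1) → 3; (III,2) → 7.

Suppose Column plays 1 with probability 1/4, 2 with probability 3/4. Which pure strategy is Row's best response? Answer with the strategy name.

Expected payoff of I: (1/4)·(-1) + (3/4)·4 = 11/4.
Expected payoff of II: (1/4)·2 + (3/4)·8 = 13/2.
Expected payoff of III: (1/4)·3 + (3/4)·7 = 6.
The largest is 13/2, so Row's best response is II.

II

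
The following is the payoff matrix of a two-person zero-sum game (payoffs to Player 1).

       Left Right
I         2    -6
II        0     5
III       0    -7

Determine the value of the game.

Row minima: I → -6, II → 0, III → -7; maximin = 0.
Column maxima: Left → 2, Right → 5; minimax = 2.
0 ≠ 2, so there is no saddle point; optimal play is mixed.
III is strictly dominated by I, so Player 1 never plays it.
On the remaining 2×2 (I, II vs Left, Right):
Let Player 1 play I with probability p. Expected payoff against Left: 2p + 0(1−p) = 2p; against Right: (-6)p + 5(1−p) = −11p + 5.
Setting these equal: 2p = −11p + 5 ⇒ 13p = 5 ⇒ p = 5/13, and the value is (2)·(5/13) = 10/13.
For Player 2: with q = P(Left), equating I's and II's payoffs gives 8q − 6 = −5q + 5 ⇒ q = 11/13.

10/13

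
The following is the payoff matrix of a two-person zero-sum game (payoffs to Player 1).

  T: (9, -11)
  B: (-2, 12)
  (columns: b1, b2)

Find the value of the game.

43/17

Row minima: T → -11, B → -2; maximin = -2.
Column maxima: b1 → 9, b2 → 12; minimax = 9.
-2 ≠ 9, so there is no saddle point; optimal play is mixed.
Let Player 1 play T with probability p. Expected payoff against b1: 9p + (-2)(1−p) = 11p − 2; against b2: (-11)p + 12(1−p) = −23p + 12.
Setting these equal: 11p − 2 = −23p + 12 ⇒ 34p = 14 ⇒ p = 7/17, and the value is (11)·(7/17) − 2 = 43/17.
For Player 2: with q = P(b1), equating T's and B's payoffs gives 20q − 11 = −14q + 12 ⇒ q = 23/34.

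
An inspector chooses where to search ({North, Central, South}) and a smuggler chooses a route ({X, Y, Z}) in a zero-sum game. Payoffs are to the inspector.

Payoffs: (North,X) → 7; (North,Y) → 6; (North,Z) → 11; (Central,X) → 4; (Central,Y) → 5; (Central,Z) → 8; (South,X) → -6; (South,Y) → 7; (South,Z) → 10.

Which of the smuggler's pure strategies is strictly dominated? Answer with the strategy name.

Z

X holds the inspector's payoff strictly below Z in every row: 7 < 11, 4 < 8, -6 < 10.
So Z is strictly dominated for the smuggler.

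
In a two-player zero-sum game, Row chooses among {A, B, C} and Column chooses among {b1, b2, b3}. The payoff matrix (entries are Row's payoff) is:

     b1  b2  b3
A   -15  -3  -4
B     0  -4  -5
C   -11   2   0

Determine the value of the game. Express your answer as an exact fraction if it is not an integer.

Row minima: A → -15, B → -5, C → -11; maximin = -5.
Column maxima: b1 → 0, b2 → 2, b3 → 0; minimax = 0.
-5 ≠ 0, so there is no saddle point; optimal play is mixed.
A is strictly dominated by C, so Row never plays it.
b2 is strictly dominated by b3 (it gives Row strictly more in every row), so Column never plays it.
On the remaining 2×2 (B, C vs b1, b3):
Let Row play B with probability p. Expected payoff against b1: 0p + (-11)(1−p) = 11p − 11; against b3: (-5)p + 0(1−p) = −5p.
Setting these equal: 11p − 11 = −5p ⇒ 16p = 11 ⇒ p = 11/16, and the value is (11)·(11/16) − 11 = -55/16.
For Column: with q = P(b1), equating B's and C's payoffs gives 5q − 5 = −11q ⇒ q = 5/16.

-55/16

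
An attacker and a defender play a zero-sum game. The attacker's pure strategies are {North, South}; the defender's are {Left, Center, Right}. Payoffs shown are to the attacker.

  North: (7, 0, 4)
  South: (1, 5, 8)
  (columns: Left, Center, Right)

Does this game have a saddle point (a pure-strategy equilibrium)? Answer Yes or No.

No

Row minima: North → 0, South → 1; maximin = 1.
Column maxima: Left → 7, Center → 5, Right → 8; minimax = 5.
1 ≠ 5, so no pure-strategy equilibrium exists.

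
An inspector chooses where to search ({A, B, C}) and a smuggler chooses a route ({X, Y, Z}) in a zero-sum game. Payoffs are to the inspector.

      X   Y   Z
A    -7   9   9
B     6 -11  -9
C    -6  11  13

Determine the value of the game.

Row minima: A → -7, B → -11, C → -6; maximin = -6.
Column maxima: X → 6, Y → 11, Z → 13; minimax = 6.
-6 ≠ 6, so there is no saddle point; optimal play is mixed.
A is strictly dominated by C, so the inspector never plays it.
With A eliminated, Z is strictly dominated by Y (it gives the inspector strictly more in every remaining row), so the smuggler never plays it.
On the remaining 2×2 (B, C vs X, Y):
Let the inspector play B with probability p. Expected payoff against X: 6p + (-6)(1−p) = 12p − 6; against Y: (-11)p + 11(1−p) = −22p + 11.
Setting these equal: 12p − 6 = −22p + 11 ⇒ 34p = 17 ⇒ p = 1/2, and the value is (12)·(1/2) − 6 = 0.
For the smuggler: with q = P(X), equating B's and C's payoffs gives 17q − 11 = −17q + 11 ⇒ q = 11/17.

0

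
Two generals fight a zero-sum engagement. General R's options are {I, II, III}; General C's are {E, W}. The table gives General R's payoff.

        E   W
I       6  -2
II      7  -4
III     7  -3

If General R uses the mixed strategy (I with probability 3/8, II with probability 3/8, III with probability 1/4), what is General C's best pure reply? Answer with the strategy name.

If General C plays E, General R's expected payoff is (3/8)·6 + (3/8)·7 + (1/4)·7 = 53/8.
If General C plays W, General R's expected payoff is (3/8)·(-2) + (3/8)·(-4) + (1/4)·(-3) = -3.
General C minimizes General R's payoff; the smallest is -3, so the best response is W.

W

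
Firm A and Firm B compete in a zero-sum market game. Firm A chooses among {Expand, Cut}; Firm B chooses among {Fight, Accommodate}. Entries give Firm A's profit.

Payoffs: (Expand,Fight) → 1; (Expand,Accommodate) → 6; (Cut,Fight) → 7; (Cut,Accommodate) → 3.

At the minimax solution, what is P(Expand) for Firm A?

4/9

Row minima: Expand → 1, Cut → 3; maximin = 3.
Column maxima: Fight → 7, Accommodate → 6; minimax = 6.
3 ≠ 6, so there is no saddle point; optimal play is mixed.
Let Firm A play Expand with probability p. Expected payoff against Fight: 1p + 7(1−p) = −6p + 7; against Accommodate: 6p + 3(1−p) = 3p + 3.
Setting these equal: −6p + 7 = 3p + 3 ⇒ −9p = -4 ⇒ p = 4/9, and the value is (-6)·(4/9) + 7 = 13/3.
For Firm B: with q = P(Fight), equating Expand's and Cut's payoffs gives −5q + 6 = 4q + 3 ⇒ q = 1/3.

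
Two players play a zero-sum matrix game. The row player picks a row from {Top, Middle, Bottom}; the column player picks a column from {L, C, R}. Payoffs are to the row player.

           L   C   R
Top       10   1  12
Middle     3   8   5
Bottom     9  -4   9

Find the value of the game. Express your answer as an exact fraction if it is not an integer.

11/2

Row minima: Top → 1, Middle → 3, Bottom → -4; maximin = 3.
Column maxima: L → 10, C → 8, R → 12; minimax = 8.
3 ≠ 8, so there is no saddle point; optimal play is mixed.
Bottom is strictly dominated by Top, so the row player never plays it.
With Bottom eliminated, R is strictly dominated by L (it gives the row player strictly more in every remaining row), so the column player never plays it.
On the remaining 2×2 (Top, Middle vs L, C):
Let the row player play Top with probability p. Expected payoff against L: 10p + 3(1−p) = 7p + 3; against C: 1p + 8(1−p) = −7p + 8.
Setting these equal: 7p + 3 = −7p + 8 ⇒ 14p = 5 ⇒ p = 5/14, and the value is (7)·(5/14) + 3 = 11/2.
For the column player: with q = P(L), equating Top's and Middle's payoffs gives 9q + 1 = −5q + 8 ⇒ q = 1/2.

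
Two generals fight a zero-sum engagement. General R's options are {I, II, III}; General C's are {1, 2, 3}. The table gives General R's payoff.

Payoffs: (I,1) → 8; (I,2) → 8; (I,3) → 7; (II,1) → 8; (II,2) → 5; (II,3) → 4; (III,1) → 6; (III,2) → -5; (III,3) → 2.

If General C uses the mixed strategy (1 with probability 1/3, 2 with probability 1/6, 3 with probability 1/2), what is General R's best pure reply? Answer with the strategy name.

Expected payoff of I: (1/3)·8 + (1/6)·8 + (1/2)·7 = 15/2.
Expected payoff of II: (1/3)·8 + (1/6)·5 + (1/2)·4 = 11/2.
Expected payoff of III: (1/3)·6 + (1/6)·(-5) + (1/2)·2 = 13/6.
The largest is 15/2, so General R's best response is I.

I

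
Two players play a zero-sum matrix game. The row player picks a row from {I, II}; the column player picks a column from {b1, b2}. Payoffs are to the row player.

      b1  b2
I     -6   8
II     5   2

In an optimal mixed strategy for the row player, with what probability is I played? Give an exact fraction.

Row minima: I → -6, II → 2; maximin = 2.
Column maxima: b1 → 5, b2 → 8; minimax = 5.
2 ≠ 5, so there is no saddle point; optimal play is mixed.
Let the row player play I with probability p. Expected payoff against b1: (-6)p + 5(1−p) = −11p + 5; against b2: 8p + 2(1−p) = 6p + 2.
Setting these equal: −11p + 5 = 6p + 2 ⇒ −17p = -3 ⇒ p = 3/17, and the value is (-11)·(3/17) + 5 = 52/17.
For the column player: with q = P(b1), equating I's and II's payoffs gives −14q + 8 = 3q + 2 ⇒ q = 6/17.

3/17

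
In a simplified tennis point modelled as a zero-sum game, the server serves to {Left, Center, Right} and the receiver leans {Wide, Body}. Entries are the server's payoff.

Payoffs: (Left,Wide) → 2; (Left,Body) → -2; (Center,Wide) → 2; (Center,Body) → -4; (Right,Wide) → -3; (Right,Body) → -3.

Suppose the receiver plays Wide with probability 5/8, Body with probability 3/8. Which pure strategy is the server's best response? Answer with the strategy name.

Expected payoff of Left: (5/8)·2 + (3/8)·(-2) = 1/2.
Expected payoff of Center: (5/8)·2 + (3/8)·(-4) = -1/4.
Expected payoff of Right: (5/8)·(-3) + (3/8)·(-3) = -3.
The largest is 1/2, so the server's best response is Left.

Left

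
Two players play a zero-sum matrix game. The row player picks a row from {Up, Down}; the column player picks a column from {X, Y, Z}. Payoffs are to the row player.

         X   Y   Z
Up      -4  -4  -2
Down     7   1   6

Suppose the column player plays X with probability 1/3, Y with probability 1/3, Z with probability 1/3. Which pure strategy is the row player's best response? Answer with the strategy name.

Expected payoff of Up: (1/3)·(-4) + (1/3)·(-4) + (1/3)·(-2) = -10/3.
Expected payoff of Down: (1/3)·7 + (1/3)·1 + (1/3)·6 = 14/3.
The largest is 14/3, so the row player's best response is Down.

Down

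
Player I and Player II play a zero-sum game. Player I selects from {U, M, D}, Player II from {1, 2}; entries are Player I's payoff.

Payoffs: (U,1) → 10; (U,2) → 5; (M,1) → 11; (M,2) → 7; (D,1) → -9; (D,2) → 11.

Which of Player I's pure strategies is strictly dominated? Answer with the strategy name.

U

M gives a strictly higher payoff than U against every column: 11 > 10, 7 > 5.
So U is strictly dominated and Player I never plays it.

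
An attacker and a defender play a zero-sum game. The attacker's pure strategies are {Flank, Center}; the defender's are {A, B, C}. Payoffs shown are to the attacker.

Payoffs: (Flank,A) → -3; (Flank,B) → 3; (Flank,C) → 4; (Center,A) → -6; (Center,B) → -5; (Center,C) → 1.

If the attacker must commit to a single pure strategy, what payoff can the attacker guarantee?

Row minima: Flank → -3, Center → -6.
The best of these is -3.

-3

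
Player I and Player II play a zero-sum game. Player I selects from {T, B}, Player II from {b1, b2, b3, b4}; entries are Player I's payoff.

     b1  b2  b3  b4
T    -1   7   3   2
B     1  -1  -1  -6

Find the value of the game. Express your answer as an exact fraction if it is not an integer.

-2/5

Row minima: T → -1, B → -6; maximin = -1.
Column maxima: b1 → 1, b2 → 7, b3 → 3, b4 → 2; minimax = 1.
-1 ≠ 1, so there is no saddle point; optimal play is mixed.
b2 is strictly dominated by b4 (it gives Player I strictly more in every row), so Player II never plays it.
b3 is strictly dominated by b4 (it gives Player I strictly more in every row), so Player II never plays it.
On the remaining 2×2 (T, B vs b1, b4):
Let Player I play T with probability p. Expected payoff against b1: (-1)p + 1(1−p) = −2p + 1; against b4: 2p + (-6)(1−p) = 8p − 6.
Setting these equal: −2p + 1 = 8p − 6 ⇒ −10p = -7 ⇒ p = 7/10, and the value is (-2)·(7/10) + 1 = -2/5.
For Player II: with q = P(b1), equating T's and B's payoffs gives −3q + 2 = 7q − 6 ⇒ q = 4/5.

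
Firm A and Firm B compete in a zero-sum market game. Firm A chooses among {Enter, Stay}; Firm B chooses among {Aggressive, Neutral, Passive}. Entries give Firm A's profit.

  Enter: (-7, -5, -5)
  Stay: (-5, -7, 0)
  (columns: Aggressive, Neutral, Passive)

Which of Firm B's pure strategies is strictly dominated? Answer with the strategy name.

Aggressive holds Firm A's payoff strictly below Passive in every row: -7 < -5, -5 < 0.
So Passive is strictly dominated for Firm B.

Passive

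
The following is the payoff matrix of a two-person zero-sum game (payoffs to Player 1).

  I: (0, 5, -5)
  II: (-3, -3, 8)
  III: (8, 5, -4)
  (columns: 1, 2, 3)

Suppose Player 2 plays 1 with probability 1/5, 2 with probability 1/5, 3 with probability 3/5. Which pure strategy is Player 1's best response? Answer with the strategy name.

II

Expected payoff of I: (1/5)·0 + (1/5)·5 + (3/5)·(-5) = -2.
Expected payoff of II: (1/5)·(-3) + (1/5)·(-3) + (3/5)·8 = 18/5.
Expected payoff of III: (1/5)·8 + (1/5)·5 + (3/5)·(-4) = 1/5.
The largest is 18/5, so Player 1's best response is II.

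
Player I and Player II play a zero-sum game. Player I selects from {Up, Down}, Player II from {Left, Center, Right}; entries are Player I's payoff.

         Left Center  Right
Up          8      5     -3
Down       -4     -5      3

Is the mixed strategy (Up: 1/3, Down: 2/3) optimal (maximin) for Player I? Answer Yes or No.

Against Left this mix gives (1/3)·8 + (2/3)·(-4) = 0.
Against Center this mix gives (1/3)·5 + (2/3)·(-5) = -5/3.
Against Right this mix gives (1/3)·(-3) + (2/3)·3 = 1.
Player II will play Center, holding Player I to -5/3. Shifting weight toward the row that does better against Center would raise this floor (the equalizing mix achieves 0 against both Center and Right), so the proposed strategy is not optimal.

No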